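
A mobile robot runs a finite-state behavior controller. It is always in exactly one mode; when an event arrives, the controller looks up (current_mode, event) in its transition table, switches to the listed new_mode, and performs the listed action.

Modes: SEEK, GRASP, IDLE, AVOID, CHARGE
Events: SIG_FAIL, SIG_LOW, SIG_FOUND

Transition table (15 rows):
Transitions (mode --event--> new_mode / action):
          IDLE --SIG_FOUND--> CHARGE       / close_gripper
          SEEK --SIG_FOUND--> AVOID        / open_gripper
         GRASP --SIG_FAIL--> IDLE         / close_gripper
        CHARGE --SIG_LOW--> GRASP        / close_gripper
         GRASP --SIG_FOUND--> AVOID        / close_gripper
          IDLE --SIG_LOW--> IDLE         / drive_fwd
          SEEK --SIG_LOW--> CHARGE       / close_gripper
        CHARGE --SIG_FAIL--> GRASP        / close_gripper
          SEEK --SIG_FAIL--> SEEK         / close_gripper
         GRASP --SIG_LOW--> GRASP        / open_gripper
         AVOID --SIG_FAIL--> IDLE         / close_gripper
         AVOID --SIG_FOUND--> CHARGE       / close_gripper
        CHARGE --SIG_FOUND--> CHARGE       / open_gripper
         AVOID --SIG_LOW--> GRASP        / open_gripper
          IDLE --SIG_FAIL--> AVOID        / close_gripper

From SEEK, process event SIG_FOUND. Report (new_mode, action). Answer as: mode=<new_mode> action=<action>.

mode=AVOID action=open_gripper

current mode = SEEK; filter table to that mode:
  (SEEK, SIG_FOUND) → (AVOID, open_gripper)  ← event matches
  (SEEK, SIG_LOW) → (CHARGE, close_gripper)
  (SEEK, SIG_FAIL) → (SEEK, close_gripper)
event = SIG_FOUND selects (AVOID, open_gripper)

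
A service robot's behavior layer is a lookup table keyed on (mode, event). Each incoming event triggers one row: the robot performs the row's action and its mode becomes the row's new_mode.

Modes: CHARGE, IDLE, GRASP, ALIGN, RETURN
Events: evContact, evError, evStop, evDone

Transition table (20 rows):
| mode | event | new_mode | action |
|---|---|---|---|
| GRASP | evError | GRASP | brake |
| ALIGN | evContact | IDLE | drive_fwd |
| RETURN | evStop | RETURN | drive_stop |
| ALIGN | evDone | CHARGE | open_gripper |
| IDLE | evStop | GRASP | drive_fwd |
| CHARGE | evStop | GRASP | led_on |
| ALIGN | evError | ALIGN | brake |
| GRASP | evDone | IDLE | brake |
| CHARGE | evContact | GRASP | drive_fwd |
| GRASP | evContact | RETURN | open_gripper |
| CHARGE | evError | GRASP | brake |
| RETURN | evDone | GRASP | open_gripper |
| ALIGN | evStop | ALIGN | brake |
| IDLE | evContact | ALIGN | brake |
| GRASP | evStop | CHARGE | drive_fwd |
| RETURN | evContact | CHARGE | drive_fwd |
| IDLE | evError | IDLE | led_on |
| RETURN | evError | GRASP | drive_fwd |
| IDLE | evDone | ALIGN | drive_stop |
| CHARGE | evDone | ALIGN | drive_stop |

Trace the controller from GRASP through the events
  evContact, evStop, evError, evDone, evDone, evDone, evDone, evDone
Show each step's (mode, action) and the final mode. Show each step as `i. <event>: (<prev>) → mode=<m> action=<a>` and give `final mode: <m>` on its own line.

final mode: CHARGE

1. evContact: (GRASP) → mode=RETURN action=open_gripper
2. evStop: (RETURN) → mode=RETURN action=drive_stop
3. evError: (RETURN) → mode=GRASP action=drive_fwd
4. evDone: (GRASP) → mode=IDLE action=brake
5. evDone: (IDLE) → mode=ALIGN action=drive_stop
6. evDone: (ALIGN) → mode=CHARGE action=open_gripper
7. evDone: (CHARGE) → mode=ALIGN action=drive_stop
8. evDone: (ALIGN) → mode=CHARGE action=open_gripper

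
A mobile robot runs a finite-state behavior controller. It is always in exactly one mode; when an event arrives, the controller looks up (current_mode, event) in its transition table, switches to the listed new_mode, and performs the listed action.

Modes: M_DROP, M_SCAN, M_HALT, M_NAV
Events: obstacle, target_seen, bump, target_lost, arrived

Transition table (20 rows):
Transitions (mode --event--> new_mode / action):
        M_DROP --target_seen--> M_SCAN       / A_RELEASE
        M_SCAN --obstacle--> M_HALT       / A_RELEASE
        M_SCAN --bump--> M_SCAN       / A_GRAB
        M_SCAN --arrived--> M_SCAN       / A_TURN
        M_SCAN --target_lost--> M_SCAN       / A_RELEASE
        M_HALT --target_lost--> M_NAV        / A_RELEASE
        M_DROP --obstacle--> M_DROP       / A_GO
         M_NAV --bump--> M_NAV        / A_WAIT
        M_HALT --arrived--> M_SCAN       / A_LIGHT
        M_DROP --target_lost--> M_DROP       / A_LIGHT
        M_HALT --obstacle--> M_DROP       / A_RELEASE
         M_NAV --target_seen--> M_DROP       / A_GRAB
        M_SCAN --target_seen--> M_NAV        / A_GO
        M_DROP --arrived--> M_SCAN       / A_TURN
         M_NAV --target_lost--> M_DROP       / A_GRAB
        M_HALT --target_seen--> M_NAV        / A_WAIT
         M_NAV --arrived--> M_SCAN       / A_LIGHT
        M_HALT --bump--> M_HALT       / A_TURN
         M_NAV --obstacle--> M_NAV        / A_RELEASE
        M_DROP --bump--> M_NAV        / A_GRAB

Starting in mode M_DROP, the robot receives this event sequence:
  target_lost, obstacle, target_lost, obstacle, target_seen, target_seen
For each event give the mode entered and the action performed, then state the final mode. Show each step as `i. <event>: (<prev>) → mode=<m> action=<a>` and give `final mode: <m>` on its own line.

1. target_lost: (M_DROP) → mode=M_DROP action=A_LIGHT
2. obstacle: (M_DROP) → mode=M_DROP action=A_GO
3. target_lost: (M_DROP) → mode=M_DROP action=A_LIGHT
4. obstacle: (M_DROP) → mode=M_DROP action=A_GO
5. target_seen: (M_DROP) → mode=M_SCAN action=A_RELEASE
6. target_seen: (M_SCAN) → mode=M_NAV action=A_GO

final mode: M_NAV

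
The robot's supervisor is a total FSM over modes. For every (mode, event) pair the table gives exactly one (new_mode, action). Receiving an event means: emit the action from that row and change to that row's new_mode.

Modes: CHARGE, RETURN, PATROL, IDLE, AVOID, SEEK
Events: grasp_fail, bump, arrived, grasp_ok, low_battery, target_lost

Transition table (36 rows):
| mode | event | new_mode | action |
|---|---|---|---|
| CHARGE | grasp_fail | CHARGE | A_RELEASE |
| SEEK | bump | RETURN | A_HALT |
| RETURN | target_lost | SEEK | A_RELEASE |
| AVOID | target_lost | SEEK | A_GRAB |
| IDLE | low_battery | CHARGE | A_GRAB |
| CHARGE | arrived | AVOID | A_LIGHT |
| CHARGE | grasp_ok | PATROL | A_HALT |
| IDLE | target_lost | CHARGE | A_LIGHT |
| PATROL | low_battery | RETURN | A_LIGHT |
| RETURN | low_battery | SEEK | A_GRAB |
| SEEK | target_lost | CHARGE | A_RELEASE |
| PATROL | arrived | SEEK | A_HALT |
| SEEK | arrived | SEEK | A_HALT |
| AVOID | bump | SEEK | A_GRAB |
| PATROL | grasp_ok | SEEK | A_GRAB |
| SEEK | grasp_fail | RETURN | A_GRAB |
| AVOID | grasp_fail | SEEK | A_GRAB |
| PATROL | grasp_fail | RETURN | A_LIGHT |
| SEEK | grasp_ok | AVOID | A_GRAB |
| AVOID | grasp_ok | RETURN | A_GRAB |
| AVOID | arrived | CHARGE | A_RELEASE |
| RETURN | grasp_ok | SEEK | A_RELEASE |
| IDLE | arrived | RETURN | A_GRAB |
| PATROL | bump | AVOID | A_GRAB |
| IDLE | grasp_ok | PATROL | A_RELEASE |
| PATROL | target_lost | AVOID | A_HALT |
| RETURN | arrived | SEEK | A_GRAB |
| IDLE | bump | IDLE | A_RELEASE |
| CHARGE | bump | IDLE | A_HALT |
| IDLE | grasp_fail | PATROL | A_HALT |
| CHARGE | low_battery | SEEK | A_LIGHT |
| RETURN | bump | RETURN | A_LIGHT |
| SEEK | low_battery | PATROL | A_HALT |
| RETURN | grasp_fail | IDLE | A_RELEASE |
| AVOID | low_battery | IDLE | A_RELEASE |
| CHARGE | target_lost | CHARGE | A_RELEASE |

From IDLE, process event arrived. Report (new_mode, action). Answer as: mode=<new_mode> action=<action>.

current mode = IDLE; filter table to that mode:
  (IDLE, low_battery) → (CHARGE, A_GRAB)
  (IDLE, target_lost) → (CHARGE, A_LIGHT)
  (IDLE, arrived) → (RETURN, A_GRAB)  ← event matches
  (IDLE, grasp_ok) → (PATROL, A_RELEASE)
  (IDLE, bump) → (IDLE, A_RELEASE)
  (IDLE, grasp_fail) → (PATROL, A_HALT)
event = arrived selects (RETURN, A_GRAB)

mode=RETURN action=A_GRAB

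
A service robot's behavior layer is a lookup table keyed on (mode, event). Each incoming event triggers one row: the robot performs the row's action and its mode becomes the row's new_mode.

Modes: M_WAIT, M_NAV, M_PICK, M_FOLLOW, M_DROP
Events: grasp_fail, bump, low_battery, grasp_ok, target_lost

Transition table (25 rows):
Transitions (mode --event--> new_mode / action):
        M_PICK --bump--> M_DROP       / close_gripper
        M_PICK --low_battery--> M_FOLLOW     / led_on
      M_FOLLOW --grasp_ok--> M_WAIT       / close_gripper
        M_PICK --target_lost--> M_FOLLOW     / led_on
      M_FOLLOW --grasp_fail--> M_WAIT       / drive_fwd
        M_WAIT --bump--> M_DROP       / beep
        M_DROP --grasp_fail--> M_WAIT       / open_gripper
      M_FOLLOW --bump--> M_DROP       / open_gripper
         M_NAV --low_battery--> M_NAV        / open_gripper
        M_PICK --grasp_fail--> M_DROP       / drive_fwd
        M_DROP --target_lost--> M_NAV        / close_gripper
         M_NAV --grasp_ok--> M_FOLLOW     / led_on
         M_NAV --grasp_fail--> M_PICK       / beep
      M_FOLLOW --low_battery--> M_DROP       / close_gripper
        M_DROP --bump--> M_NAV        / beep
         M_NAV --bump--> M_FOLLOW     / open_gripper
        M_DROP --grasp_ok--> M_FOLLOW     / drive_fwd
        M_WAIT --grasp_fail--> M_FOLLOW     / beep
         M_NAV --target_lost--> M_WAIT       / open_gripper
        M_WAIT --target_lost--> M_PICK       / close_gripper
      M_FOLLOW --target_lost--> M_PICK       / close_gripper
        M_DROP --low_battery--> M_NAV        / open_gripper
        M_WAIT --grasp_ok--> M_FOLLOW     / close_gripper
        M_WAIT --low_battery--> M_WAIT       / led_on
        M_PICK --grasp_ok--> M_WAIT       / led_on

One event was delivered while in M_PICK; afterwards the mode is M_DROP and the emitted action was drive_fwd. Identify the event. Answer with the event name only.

try grasp_fail: (M_PICK, grasp_fail) → (M_DROP, drive_fwd)  ← matches
try bump: (M_PICK, bump) → (M_DROP, close_gripper)
try low_battery: (M_PICK, low_battery) → (M_FOLLOW, led_on)
try grasp_ok: (M_PICK, grasp_ok) → (M_WAIT, led_on)
try target_lost: (M_PICK, target_lost) → (M_FOLLOW, led_on)

grasp_fail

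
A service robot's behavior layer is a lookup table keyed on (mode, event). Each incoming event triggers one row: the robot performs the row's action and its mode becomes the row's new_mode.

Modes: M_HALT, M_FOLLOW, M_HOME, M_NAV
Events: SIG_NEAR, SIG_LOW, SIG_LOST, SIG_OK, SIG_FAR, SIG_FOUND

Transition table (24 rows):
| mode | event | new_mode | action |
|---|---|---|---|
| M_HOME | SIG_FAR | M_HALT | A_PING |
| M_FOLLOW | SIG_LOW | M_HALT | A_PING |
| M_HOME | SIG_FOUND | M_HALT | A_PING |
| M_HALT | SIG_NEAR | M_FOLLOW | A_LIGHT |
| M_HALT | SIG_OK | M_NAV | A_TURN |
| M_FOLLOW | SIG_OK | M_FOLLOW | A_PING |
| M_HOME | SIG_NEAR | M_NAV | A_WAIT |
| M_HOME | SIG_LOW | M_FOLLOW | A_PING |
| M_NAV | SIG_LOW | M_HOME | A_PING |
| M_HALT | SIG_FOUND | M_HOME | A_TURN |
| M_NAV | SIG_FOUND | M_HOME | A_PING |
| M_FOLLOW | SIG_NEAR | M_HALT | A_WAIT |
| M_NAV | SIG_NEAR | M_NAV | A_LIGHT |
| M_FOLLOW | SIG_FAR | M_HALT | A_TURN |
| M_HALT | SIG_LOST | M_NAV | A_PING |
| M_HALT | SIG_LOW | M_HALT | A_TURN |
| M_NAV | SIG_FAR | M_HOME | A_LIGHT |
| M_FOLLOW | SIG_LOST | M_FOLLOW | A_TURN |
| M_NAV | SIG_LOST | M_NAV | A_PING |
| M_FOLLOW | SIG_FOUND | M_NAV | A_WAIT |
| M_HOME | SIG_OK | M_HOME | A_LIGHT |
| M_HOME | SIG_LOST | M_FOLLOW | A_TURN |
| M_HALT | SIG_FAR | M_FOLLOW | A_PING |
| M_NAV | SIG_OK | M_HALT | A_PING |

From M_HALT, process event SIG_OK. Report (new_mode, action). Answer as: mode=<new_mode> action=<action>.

current mode = M_HALT; filter table to that mode:
  (M_HALT, SIG_NEAR) → (M_FOLLOW, A_LIGHT)
  (M_HALT, SIG_OK) → (M_NAV, A_TURN)  ← event matches
  (M_HALT, SIG_FOUND) → (M_HOME, A_TURN)
  (M_HALT, SIG_LOST) → (M_NAV, A_PING)
  (M_HALT, SIG_LOW) → (M_HALT, A_TURN)
  (M_HALT, SIG_FAR) → (M_FOLLOW, A_PING)
event = SIG_OK selects (M_NAV, A_TURN)

mode=M_NAV action=A_TURN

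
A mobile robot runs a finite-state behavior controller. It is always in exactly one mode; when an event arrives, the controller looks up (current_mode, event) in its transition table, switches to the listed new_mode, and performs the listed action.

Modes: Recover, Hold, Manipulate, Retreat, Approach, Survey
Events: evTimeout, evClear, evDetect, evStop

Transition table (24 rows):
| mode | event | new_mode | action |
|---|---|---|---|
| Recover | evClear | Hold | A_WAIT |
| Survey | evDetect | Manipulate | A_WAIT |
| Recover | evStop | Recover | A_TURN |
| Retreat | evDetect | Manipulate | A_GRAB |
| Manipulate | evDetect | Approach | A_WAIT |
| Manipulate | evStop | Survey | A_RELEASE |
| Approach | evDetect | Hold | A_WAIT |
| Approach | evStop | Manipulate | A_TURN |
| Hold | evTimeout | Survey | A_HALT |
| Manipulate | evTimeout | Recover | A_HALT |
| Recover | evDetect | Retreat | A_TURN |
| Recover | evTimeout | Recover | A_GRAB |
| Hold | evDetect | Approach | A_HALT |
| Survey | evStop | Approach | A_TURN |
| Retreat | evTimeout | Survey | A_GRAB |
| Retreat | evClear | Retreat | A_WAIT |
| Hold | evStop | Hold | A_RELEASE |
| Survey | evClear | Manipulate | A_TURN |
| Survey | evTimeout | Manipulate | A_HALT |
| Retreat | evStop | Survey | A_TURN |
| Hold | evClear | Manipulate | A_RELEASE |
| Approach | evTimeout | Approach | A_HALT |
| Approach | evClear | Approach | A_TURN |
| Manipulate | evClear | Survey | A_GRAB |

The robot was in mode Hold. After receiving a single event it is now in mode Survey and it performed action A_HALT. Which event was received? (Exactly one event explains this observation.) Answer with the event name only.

try evTimeout: (Hold, evTimeout) → (Survey, A_HALT)  ← matches
try evClear: (Hold, evClear) → (Manipulate, A_RELEASE)
try evDetect: (Hold, evDetect) → (Approach, A_HALT)
try evStop: (Hold, evStop) → (Hold, A_RELEASE)

evTimeout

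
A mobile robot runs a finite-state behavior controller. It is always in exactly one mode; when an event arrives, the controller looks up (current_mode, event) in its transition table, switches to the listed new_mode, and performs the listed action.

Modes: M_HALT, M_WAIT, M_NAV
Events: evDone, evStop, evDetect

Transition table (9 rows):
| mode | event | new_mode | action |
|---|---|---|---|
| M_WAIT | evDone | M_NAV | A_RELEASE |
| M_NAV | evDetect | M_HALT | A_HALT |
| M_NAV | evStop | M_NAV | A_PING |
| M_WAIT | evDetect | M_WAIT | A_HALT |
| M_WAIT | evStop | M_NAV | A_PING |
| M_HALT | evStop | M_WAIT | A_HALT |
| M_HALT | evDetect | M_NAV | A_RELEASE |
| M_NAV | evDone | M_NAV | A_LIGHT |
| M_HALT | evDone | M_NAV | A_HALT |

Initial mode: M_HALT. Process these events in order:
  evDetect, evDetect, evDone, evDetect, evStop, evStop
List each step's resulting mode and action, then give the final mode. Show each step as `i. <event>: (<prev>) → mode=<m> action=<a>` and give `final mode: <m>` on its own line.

1. evDetect: (M_HALT) → mode=M_NAV action=A_RELEASE
2. evDetect: (M_NAV) → mode=M_HALT action=A_HALT
3. evDone: (M_HALT) → mode=M_NAV action=A_HALT
4. evDetect: (M_NAV) → mode=M_HALT action=A_HALT
5. evStop: (M_HALT) → mode=M_WAIT action=A_HALT
6. evStop: (M_WAIT) → mode=M_NAV action=A_PING

final mode: M_NAV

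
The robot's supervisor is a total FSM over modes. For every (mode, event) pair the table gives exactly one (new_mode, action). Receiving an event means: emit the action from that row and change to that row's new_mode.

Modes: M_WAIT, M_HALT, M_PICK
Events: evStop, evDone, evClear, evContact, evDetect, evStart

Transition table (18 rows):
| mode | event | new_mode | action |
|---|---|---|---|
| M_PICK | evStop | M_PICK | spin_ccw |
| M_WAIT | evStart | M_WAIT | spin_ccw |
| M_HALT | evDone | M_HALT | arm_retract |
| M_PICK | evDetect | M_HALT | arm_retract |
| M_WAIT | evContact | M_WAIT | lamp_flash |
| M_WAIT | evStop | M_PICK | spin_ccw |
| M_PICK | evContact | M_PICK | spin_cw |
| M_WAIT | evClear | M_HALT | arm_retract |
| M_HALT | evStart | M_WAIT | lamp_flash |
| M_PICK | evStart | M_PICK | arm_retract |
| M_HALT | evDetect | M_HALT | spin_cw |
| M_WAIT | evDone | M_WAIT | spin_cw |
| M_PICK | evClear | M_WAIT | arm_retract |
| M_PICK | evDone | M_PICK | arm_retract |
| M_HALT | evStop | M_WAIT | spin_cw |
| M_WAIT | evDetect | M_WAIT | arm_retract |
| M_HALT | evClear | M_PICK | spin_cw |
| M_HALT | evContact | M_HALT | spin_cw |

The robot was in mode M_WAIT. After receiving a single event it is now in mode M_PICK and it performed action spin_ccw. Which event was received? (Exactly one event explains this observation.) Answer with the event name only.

try evStop: (M_WAIT, evStop) → (M_PICK, spin_ccw)  ← matches
try evDone: (M_WAIT, evDone) → (M_WAIT, spin_cw)
try evClear: (M_WAIT, evClear) → (M_HALT, arm_retract)
try evContact: (M_WAIT, evContact) → (M_WAIT, lamp_flash)
try evDetect: (M_WAIT, evDetect) → (M_WAIT, arm_retract)
try evStart: (M_WAIT, evStart) → (M_WAIT, spin_ccw)

evStop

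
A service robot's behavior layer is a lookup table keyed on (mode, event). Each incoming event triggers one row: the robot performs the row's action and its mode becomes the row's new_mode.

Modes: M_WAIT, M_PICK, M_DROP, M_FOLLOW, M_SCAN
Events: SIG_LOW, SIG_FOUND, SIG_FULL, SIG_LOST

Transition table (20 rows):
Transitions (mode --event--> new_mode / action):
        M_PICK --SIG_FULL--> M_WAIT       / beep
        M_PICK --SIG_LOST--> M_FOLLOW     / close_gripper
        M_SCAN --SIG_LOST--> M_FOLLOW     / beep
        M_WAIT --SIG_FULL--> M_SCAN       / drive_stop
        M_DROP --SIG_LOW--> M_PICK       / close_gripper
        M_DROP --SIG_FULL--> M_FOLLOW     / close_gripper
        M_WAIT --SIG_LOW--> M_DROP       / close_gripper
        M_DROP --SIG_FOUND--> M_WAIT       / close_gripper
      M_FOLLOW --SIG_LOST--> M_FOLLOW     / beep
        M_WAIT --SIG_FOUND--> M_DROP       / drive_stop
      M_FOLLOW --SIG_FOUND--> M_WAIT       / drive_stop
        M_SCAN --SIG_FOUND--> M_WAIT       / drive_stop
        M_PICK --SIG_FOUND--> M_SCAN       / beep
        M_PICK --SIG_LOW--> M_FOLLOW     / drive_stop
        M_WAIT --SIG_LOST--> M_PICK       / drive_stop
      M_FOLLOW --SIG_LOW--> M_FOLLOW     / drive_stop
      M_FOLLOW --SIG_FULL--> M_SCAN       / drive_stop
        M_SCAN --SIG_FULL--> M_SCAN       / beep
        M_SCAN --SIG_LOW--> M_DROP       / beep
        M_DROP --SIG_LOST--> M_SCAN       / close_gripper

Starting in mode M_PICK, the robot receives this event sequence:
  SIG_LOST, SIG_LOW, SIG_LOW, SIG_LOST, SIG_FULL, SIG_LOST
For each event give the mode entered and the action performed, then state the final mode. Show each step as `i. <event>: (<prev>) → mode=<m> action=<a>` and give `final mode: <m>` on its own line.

1. SIG_LOST: (M_PICK) → mode=M_FOLLOW action=close_gripper
2. SIG_LOW: (M_FOLLOW) → mode=M_FOLLOW action=drive_stop
3. SIG_LOW: (M_FOLLOW) → mode=M_FOLLOW action=drive_stop
4. SIG_LOST: (M_FOLLOW) → mode=M_FOLLOW action=beep
5. SIG_FULL: (M_FOLLOW) → mode=M_SCAN action=drive_stop
6. SIG_LOST: (M_SCAN) → mode=M_FOLLOW action=beep

final mode: M_FOLLOW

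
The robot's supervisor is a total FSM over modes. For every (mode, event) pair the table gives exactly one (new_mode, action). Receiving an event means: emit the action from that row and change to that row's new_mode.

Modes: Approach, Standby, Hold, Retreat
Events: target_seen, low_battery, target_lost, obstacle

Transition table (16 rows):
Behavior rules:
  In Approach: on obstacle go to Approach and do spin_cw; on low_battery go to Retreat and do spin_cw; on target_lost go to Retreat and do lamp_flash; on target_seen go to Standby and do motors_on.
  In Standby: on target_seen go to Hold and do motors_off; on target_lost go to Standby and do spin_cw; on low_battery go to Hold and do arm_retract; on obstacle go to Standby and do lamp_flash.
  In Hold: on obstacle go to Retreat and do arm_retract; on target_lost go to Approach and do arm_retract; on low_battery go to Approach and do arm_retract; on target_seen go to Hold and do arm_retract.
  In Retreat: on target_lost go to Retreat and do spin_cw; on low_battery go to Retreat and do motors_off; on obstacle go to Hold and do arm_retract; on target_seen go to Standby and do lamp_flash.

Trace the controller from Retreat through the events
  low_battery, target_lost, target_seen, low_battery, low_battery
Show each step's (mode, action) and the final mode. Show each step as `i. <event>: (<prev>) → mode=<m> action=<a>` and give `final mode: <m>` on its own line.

1. low_battery: (Retreat) → mode=Retreat action=motors_off
2. target_lost: (Retreat) → mode=Retreat action=spin_cw
3. target_seen: (Retreat) → mode=Standby action=lamp_flash
4. low_battery: (Standby) → mode=Hold action=arm_retract
5. low_battery: (Hold) → mode=Approach action=arm_retract

final mode: Approach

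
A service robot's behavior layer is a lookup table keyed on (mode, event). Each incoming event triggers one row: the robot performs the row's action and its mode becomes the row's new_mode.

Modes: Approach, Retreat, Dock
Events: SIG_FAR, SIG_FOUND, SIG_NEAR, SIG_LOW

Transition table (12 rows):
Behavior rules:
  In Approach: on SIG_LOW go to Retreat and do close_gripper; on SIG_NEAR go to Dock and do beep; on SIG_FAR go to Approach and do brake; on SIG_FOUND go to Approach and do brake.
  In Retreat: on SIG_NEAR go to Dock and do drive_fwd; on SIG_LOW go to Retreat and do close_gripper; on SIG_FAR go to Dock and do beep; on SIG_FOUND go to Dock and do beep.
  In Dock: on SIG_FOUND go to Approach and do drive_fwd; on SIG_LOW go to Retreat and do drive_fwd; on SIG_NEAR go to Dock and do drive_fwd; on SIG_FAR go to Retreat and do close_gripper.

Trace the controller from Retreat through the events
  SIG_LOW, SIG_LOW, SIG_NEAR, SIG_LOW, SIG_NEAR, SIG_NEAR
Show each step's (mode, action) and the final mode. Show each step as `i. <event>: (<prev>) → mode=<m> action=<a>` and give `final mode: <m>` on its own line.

1. SIG_LOW: (Retreat) → mode=Retreat action=close_gripper
2. SIG_LOW: (Retreat) → mode=Retreat action=close_gripper
3. SIG_NEAR: (Retreat) → mode=Dock action=drive_fwd
4. SIG_LOW: (Dock) → mode=Retreat action=drive_fwd
5. SIG_NEAR: (Retreat) → mode=Dock action=drive_fwd
6. SIG_NEAR: (Dock) → mode=Dock action=drive_fwd

final mode: Dock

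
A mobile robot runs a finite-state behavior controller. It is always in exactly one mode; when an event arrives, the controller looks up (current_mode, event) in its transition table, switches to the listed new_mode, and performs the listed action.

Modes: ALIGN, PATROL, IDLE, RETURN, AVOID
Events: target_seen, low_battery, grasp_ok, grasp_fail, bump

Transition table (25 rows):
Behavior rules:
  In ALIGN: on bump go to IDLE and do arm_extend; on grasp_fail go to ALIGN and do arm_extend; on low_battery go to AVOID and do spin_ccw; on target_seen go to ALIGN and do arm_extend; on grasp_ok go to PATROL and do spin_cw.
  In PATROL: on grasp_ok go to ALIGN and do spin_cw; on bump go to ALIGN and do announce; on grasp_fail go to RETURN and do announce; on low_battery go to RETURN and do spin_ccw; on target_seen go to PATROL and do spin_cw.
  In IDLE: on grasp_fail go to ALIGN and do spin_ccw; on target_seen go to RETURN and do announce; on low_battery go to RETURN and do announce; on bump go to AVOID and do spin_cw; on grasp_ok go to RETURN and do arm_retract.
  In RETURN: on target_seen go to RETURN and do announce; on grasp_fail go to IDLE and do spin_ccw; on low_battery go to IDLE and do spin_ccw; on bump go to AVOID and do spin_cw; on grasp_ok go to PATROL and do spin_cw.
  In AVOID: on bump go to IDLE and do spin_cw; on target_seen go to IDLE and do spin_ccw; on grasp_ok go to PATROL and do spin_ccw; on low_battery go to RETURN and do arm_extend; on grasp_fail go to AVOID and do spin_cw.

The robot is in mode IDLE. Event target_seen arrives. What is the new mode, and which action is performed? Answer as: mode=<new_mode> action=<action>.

mode=RETURN action=announce

current mode = IDLE; filter table to that mode:
  (IDLE, grasp_fail) → (ALIGN, spin_ccw)
  (IDLE, target_seen) → (RETURN, announce)  ← event matches
  (IDLE, low_battery) → (RETURN, announce)
  (IDLE, bump) → (AVOID, spin_cw)
  (IDLE, grasp_ok) → (RETURN, arm_retract)
event = target_seen selects (RETURN, announce)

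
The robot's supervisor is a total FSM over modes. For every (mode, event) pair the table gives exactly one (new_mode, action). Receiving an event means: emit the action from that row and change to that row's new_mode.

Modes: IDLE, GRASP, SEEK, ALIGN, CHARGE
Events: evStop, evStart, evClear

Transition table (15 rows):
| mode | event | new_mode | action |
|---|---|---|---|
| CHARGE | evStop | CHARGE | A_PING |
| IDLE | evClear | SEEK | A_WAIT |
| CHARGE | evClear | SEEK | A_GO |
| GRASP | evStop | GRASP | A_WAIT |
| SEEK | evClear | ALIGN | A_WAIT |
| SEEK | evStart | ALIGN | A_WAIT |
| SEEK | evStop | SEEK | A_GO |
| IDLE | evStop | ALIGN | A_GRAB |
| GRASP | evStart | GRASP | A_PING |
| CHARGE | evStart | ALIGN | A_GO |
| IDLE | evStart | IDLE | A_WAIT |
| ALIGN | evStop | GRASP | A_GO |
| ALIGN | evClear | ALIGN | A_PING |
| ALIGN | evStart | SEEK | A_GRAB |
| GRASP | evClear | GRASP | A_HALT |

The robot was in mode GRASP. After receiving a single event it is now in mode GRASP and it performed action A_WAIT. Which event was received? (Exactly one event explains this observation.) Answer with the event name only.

try evStop: (GRASP, evStop) → (GRASP, A_WAIT)  ← matches
try evStart: (GRASP, evStart) → (GRASP, A_PING)
try evClear: (GRASP, evClear) → (GRASP, A_HALT)

evStop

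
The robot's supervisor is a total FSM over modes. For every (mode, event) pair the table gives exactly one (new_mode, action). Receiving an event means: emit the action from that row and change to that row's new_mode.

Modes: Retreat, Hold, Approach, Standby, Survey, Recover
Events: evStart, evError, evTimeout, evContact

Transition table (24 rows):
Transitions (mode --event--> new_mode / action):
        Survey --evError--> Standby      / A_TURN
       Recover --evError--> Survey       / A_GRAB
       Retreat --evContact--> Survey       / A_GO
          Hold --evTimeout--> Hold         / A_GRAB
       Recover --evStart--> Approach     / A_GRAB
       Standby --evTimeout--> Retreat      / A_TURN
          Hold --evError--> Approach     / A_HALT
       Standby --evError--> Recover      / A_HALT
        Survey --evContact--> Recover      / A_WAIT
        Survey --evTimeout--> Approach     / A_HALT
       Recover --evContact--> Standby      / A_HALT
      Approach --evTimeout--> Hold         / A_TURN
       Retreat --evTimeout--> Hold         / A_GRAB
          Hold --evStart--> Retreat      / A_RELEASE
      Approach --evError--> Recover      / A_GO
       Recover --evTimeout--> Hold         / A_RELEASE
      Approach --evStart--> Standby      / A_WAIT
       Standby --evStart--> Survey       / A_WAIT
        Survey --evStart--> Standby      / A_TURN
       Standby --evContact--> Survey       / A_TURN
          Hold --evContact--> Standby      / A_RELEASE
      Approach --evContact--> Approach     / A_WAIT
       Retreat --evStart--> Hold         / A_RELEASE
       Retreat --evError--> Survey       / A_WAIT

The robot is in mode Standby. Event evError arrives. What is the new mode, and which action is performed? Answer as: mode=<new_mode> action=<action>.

current mode = Standby; filter table to that mode:
  (Standby, evTimeout) → (Retreat, A_TURN)
  (Standby, evError) → (Recover, A_HALT)  ← event matches
  (Standby, evStart) → (Survey, A_WAIT)
  (Standby, evContact) → (Survey, A_TURN)
event = evError selects (Recover, A_HALT)

mode=Recover action=A_HALT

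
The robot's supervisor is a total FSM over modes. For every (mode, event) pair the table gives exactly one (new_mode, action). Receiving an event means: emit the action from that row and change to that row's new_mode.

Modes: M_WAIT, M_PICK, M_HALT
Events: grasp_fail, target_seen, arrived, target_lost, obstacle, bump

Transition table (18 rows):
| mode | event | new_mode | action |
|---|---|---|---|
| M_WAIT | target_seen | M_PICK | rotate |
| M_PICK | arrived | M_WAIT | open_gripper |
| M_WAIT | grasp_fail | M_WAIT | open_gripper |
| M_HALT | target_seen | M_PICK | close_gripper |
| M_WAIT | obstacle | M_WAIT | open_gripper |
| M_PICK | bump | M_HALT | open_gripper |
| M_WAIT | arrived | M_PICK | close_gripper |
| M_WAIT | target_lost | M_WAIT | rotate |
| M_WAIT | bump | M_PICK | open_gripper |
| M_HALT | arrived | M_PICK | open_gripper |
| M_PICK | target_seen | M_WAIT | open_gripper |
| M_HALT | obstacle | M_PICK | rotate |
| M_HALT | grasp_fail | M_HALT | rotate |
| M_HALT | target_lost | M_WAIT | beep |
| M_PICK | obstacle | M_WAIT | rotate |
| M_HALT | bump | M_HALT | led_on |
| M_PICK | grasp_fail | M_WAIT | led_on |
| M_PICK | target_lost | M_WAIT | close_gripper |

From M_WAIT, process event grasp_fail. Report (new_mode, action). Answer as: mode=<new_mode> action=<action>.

current mode = M_WAIT; filter table to that mode:
  (M_WAIT, target_seen) → (M_PICK, rotate)
  (M_WAIT, grasp_fail) → (M_WAIT, open_gripper)  ← event matches
  (M_WAIT, obstacle) → (M_WAIT, open_gripper)
  (M_WAIT, arrived) → (M_PICK, close_gripper)
  (M_WAIT, target_lost) → (M_WAIT, rotate)
  (M_WAIT, bump) → (M_PICK, open_gripper)
event = grasp_fail selects (M_WAIT, open_gripper)

mode=M_WAIT action=open_gripper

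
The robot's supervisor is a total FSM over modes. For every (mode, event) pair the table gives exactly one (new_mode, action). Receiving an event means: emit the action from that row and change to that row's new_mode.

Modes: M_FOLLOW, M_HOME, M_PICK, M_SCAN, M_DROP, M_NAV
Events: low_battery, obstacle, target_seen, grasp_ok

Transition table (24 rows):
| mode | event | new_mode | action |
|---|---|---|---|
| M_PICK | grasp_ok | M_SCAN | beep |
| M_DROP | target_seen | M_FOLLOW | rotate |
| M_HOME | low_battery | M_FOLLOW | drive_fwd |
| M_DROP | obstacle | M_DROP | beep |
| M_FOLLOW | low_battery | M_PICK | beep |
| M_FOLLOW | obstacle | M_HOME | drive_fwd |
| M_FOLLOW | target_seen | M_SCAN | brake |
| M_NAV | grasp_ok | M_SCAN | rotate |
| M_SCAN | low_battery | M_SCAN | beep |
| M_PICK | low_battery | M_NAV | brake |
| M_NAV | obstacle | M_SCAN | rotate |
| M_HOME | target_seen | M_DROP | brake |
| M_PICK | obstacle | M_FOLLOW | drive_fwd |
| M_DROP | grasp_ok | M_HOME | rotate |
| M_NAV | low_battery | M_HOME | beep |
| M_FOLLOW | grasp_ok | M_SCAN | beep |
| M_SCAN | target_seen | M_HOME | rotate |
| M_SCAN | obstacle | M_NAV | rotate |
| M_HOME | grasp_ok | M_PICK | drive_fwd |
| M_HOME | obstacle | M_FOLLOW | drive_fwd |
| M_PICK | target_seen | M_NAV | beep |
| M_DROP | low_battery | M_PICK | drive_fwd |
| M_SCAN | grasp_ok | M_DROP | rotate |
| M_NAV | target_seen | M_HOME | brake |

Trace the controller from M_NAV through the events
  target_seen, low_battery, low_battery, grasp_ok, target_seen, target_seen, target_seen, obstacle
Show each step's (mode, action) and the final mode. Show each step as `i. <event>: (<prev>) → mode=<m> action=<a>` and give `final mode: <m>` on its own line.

final mode: M_HOME

1. target_seen: (M_NAV) → mode=M_HOME action=brake
2. low_battery: (M_HOME) → mode=M_FOLLOW action=drive_fwd
3. low_battery: (M_FOLLOW) → mode=M_PICK action=beep
4. grasp_ok: (M_PICK) → mode=M_SCAN action=beep
5. target_seen: (M_SCAN) → mode=M_HOME action=rotate
6. target_seen: (M_HOME) → mode=M_DROP action=brake
7. target_seen: (M_DROP) → mode=M_FOLLOW action=rotate
8. obstacle: (M_FOLLOW) → mode=M_HOME action=drive_fwd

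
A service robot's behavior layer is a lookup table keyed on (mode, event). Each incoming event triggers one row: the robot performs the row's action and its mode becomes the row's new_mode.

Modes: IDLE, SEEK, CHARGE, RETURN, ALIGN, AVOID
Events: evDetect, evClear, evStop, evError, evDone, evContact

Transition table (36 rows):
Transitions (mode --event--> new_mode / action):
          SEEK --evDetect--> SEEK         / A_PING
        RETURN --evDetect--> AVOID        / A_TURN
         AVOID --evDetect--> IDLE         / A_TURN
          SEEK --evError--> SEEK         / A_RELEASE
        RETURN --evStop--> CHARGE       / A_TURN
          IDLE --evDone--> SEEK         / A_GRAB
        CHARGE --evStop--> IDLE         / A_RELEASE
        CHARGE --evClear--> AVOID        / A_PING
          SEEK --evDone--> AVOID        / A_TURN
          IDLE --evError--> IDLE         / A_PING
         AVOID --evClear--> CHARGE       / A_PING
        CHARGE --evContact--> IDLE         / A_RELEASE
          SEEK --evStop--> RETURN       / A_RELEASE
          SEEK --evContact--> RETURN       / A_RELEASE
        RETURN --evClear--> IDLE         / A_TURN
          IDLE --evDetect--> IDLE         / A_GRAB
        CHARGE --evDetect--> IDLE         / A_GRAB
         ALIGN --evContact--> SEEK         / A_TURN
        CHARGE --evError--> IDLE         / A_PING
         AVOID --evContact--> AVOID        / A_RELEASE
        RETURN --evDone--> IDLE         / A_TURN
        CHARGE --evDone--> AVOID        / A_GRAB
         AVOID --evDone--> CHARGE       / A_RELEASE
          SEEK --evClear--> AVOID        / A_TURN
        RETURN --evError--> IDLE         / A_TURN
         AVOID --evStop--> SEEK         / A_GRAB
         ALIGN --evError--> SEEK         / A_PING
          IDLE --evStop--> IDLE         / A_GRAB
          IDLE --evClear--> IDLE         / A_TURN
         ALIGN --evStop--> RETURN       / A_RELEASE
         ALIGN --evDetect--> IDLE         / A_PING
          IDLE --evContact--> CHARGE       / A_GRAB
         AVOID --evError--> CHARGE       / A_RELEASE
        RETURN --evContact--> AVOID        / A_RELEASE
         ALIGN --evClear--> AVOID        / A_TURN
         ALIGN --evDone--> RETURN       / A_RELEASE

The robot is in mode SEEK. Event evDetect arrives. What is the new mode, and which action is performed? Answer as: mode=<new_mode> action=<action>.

mode=SEEK action=A_PING

current mode = SEEK; filter table to that mode:
  (SEEK, evDetect) → (SEEK, A_PING)  ← event matches
  (SEEK, evError) → (SEEK, A_RELEASE)
  (SEEK, evDone) → (AVOID, A_TURN)
  (SEEK, evStop) → (RETURN, A_RELEASE)
  (SEEK, evContact) → (RETURN, A_RELEASE)
  (SEEK, evClear) → (AVOID, A_TURN)
event = evDetect selects (SEEK, A_PING)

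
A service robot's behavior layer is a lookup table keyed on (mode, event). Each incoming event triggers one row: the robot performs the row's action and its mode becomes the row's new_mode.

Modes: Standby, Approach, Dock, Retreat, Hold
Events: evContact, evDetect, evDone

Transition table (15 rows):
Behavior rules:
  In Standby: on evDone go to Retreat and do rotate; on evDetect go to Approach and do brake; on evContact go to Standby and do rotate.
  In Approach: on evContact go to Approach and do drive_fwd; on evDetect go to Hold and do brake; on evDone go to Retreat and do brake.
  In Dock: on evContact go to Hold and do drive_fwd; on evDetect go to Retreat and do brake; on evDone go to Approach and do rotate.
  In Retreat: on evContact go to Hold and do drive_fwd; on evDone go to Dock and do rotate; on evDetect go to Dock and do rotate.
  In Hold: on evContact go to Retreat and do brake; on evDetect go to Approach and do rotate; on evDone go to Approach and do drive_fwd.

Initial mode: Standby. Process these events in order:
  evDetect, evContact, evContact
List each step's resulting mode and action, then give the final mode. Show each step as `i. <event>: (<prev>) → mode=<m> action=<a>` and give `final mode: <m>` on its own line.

final mode: Approach

1. evDetect: (Standby) → mode=Approach action=brake
2. evContact: (Approach) → mode=Approach action=drive_fwd
3. evContact: (Approach) → mode=Approach action=drive_fwd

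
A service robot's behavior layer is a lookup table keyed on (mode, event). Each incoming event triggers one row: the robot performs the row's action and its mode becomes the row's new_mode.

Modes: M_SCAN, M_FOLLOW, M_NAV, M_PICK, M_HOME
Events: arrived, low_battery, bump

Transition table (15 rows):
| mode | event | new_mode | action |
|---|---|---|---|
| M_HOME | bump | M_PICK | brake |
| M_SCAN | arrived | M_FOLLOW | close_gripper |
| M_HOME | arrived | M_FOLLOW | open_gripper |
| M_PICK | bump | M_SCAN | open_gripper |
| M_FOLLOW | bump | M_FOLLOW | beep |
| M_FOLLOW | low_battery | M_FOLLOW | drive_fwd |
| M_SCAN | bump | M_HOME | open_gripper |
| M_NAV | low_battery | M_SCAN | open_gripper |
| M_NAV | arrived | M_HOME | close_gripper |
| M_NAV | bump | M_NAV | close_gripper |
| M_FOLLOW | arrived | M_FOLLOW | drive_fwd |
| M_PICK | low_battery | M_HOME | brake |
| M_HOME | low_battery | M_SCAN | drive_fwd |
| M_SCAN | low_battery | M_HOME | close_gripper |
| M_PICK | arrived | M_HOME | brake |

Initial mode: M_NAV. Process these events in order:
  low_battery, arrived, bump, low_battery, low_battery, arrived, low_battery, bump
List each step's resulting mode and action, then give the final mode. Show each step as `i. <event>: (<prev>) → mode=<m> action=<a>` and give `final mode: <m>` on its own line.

1. low_battery: (M_NAV) → mode=M_SCAN action=open_gripper
2. arrived: (M_SCAN) → mode=M_FOLLOW action=close_gripper
3. bump: (M_FOLLOW) → mode=M_FOLLOW action=beep
4. low_battery: (M_FOLLOW) → mode=M_FOLLOW action=drive_fwd
5. low_battery: (M_FOLLOW) → mode=M_FOLLOW action=drive_fwd
6. arrived: (M_FOLLOW) → mode=M_FOLLOW action=drive_fwd
7. low_battery: (M_FOLLOW) → mode=M_FOLLOW action=drive_fwd
8. bump: (M_FOLLOW) → mode=M_FOLLOW action=beep

final mode: M_FOLLOW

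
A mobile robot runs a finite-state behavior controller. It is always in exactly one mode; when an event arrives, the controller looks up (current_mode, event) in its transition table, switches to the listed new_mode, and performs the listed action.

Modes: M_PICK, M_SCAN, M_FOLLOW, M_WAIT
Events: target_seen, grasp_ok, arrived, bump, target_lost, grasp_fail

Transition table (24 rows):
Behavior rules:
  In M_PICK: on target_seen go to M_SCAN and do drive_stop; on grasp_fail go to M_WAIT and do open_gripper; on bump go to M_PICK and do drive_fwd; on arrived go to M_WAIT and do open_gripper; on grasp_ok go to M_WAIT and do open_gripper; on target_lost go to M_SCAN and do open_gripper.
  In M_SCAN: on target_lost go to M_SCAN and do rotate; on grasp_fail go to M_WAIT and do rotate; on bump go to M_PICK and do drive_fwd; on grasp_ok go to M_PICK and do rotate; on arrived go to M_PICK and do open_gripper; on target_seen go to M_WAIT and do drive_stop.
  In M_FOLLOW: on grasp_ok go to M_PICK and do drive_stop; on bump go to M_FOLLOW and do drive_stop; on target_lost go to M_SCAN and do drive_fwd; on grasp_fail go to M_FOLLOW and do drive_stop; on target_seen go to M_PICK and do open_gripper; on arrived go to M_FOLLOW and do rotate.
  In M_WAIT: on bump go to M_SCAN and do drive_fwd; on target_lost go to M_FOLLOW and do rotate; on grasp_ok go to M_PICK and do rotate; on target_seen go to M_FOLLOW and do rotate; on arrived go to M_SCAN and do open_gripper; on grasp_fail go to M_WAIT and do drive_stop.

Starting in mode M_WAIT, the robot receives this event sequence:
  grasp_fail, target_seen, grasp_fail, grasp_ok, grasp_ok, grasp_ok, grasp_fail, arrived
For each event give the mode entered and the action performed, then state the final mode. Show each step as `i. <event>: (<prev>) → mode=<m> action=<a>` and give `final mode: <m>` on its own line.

final mode: M_SCAN

1. grasp_fail: (M_WAIT) → mode=M_WAIT action=drive_stop
2. target_seen: (M_WAIT) → mode=M_FOLLOW action=rotate
3. grasp_fail: (M_FOLLOW) → mode=M_FOLLOW action=drive_stop
4. grasp_ok: (M_FOLLOW) → mode=M_PICK action=drive_stop
5. grasp_ok: (M_PICK) → mode=M_WAIT action=open_gripper
6. grasp_ok: (M_WAIT) → mode=M_PICK action=rotate
7. grasp_fail: (M_PICK) → mode=M_WAIT action=open_gripper
8. arrived: (M_WAIT) → mode=M_SCAN action=open_gripper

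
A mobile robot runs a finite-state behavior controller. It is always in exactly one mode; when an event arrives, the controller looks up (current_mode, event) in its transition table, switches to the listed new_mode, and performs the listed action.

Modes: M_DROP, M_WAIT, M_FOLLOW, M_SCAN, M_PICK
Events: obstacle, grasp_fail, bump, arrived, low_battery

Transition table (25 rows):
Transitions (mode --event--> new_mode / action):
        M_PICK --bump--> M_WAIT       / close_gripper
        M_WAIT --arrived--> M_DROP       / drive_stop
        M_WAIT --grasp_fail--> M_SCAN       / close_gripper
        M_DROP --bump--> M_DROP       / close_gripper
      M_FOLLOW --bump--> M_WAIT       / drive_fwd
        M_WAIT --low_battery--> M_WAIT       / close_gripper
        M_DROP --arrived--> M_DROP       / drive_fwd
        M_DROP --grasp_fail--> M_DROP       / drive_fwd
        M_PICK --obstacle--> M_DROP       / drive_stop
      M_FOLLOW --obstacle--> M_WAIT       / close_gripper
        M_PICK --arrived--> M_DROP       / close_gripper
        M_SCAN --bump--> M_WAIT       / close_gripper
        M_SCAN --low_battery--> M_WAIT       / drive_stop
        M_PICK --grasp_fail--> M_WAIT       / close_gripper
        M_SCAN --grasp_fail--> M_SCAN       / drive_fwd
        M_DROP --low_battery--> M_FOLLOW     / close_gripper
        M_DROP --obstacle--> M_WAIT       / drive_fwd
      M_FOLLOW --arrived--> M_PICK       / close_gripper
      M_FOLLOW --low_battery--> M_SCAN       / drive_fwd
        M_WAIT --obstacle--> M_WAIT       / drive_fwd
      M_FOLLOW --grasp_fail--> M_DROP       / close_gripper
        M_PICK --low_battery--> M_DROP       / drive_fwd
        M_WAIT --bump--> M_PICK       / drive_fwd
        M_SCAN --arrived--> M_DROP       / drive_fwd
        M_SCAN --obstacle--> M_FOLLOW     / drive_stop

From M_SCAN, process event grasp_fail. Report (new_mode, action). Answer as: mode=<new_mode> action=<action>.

mode=M_SCAN action=drive_fwd

current mode = M_SCAN; filter table to that mode:
  (M_SCAN, bump) → (M_WAIT, close_gripper)
  (M_SCAN, low_battery) → (M_WAIT, drive_stop)
  (M_SCAN, grasp_fail) → (M_SCAN, drive_fwd)  ← event matches
  (M_SCAN, arrived) → (M_DROP, drive_fwd)
  (M_SCAN, obstacle) → (M_FOLLOW, drive_stop)
event = grasp_fail selects (M_SCAN, drive_fwd)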